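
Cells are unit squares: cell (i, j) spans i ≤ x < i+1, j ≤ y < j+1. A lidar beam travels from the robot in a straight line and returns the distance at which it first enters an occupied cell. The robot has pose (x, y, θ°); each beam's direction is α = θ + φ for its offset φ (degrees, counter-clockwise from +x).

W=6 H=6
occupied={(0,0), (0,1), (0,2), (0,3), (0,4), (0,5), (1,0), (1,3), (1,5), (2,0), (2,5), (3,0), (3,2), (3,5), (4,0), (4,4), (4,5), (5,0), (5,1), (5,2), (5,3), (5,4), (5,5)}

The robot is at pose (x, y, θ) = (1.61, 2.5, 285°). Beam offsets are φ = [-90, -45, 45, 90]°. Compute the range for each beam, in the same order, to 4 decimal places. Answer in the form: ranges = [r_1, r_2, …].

ranges = [0.6315, 1.2200, 3.0000, 1.4390]

beam 1: φ=-90°, α=195°
  direction (-0.9659, -0.2588); cell (1,2); t to first gridline: x 0.6315, y 1.9319 (then +1.0353 / +3.8637)
    (0,2) via x @ 0.6315  # hit
  → r_1 = 0.6315
beam 2: φ=-45°, α=240°
  direction (-0.5000, -0.8660); cell (1,2); t to first gridline: x 1.2200, y 0.5774 (then +2.0000 / +1.1547)
    (1,1) via y @ 0.5774
    (0,1) via x @ 1.2200  # hit
  → r_2 = 1.2200
beam 3: φ=45°, α=330°
  direction (0.8660, -0.5000); cell (1,2); t to first gridline: x 0.4503, y 1.0000 (then +1.1547 / +2.0000)
    (2,2) via x @ 0.4503
    (2,1) via y @ 1.0000
    (3,1) via x @ 1.6050
    (4,1) via x @ 2.7597
    (4,0) via y @ 3.0000  # hit
  → r_3 = 3.0000
beam 4: φ=90°, α=15°
  direction (0.9659, 0.2588); cell (1,2); t to first gridline: x 0.4038, y 1.9319 (then +1.0353 / +3.8637)
    (2,2) via x @ 0.4038
    (3,2) via x @ 1.4390  # hit
  → r_4 = 1.4390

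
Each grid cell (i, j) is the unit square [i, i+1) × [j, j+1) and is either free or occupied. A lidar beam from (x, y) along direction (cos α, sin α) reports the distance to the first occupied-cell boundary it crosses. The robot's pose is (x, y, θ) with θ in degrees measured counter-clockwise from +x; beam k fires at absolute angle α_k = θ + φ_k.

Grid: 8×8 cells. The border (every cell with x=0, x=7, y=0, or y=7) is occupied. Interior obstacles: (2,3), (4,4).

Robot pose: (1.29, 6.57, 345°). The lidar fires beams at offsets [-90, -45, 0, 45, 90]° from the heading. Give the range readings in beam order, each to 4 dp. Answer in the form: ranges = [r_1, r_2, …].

ranges = [1.1205, 2.9676, 5.9114, 0.8600, 0.4452]

beam 1: φ=-90°, α=255°
  cosα=-0.2588 sinα=-0.9659 | (1,6) | tMaxX 1.1205 tMaxY 0.5901 | tΔX 3.8637 tΔY 1.0353
    t=0.5901 [y] (1,5)
    t=1.1205 [x] (0,5) — stop
  → r_1 = 1.1205
beam 2: φ=-45°, α=300°
  cosα=0.5000 sinα=-0.8660 | (1,6) | tMaxX 1.4200 tMaxY 0.6582 | tΔX 2.0000 tΔY 1.1547
    t=0.6582 [y] (1,5)
    t=1.4200 [x] (2,5)
    t=1.8129 [y] (2,4)
    t=2.9676 [y] (2,3) — stop
  → r_2 = 2.9676
beam 3: φ=0°, α=345°
  cosα=0.9659 sinα=-0.2588 | (1,6) | tMaxX 0.7350 tMaxY 2.2023 | tΔX 1.0353 tΔY 3.8637
    t=0.7350 [x] (2,6)
    t=1.7703 [x] (3,6)
    t=2.2023 [y] (3,5)
    t=2.8056 [x] (4,5)
    t=3.8409 [x] (5,5)
    t=4.8762 [x] (6,5)
    t=5.9114 [x] (7,5) — stop
  → r_3 = 5.9114
beam 4: φ=45°, α=30°
  cosα=0.8660 sinα=0.5000 | (1,6) | tMaxX 0.8198 tMaxY 0.8600 | tΔX 1.1547 tΔY 2.0000
    t=0.8198 [x] (2,6)
    t=0.8600 [y] (2,7) — stop
  → r_4 = 0.8600
beam 5: φ=90°, α=75°
  cosα=0.2588 sinα=0.9659 | (1,6) | tMaxX 2.7432 tMaxY 0.4452 | tΔX 3.8637 tΔY 1.0353
    t=0.4452 [y] (1,7) — stop
  → r_5 = 0.4452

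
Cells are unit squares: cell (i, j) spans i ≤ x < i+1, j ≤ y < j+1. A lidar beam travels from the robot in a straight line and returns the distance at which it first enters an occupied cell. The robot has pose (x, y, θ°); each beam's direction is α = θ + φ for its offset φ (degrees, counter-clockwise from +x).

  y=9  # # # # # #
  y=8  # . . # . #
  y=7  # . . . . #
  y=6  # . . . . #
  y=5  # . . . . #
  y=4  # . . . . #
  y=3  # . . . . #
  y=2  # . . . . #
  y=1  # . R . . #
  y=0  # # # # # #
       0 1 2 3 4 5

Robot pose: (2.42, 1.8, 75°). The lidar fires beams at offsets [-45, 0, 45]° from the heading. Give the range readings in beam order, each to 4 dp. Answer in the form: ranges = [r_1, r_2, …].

beam 1: φ=-45°, α=30°
  direction (0.8660, 0.5000); cell (2,1); t to first gridline: x 0.6697, y 0.4000 (then +1.1547 / +2.0000)
    (2,2) via y @ 0.4000
    (3,2) via x @ 0.6697
    (4,2) via x @ 1.8244
    (4,3) via y @ 2.4000
    (5,3) via x @ 2.9791  # hit
  → r_1 = 2.9791
beam 2: φ=0°, α=75°
  direction (0.2588, 0.9659); cell (2,1); t to first gridline: x 2.2409, y 0.2071 (then +3.8637 / +1.0353)
    (2,2) via y @ 0.2071
    (2,3) via y @ 1.2423
    (3,3) via x @ 2.2409
    (3,4) via y @ 2.2776
    (3,5) via y @ 3.3129
    (3,6) via y @ 4.3482
    (3,7) via y @ 5.3834
    (4,7) via x @ 6.1047
    (4,8) via y @ 6.4187
    (4,9) via y @ 7.4540  # hit
  → r_2 = 7.4540
beam 3: φ=45°, α=120°
  direction (-0.5000, 0.8660); cell (2,1); t to first gridline: x 0.8400, y 0.2309 (then +2.0000 / +1.1547)
    (2,2) via y @ 0.2309
    (1,2) via x @ 0.8400
    (1,3) via y @ 1.3856
    (1,4) via y @ 2.5403
    (0,4) via x @ 2.8400  # hit
  → r_3 = 2.8400

ranges = [2.9791, 7.4540, 2.8400]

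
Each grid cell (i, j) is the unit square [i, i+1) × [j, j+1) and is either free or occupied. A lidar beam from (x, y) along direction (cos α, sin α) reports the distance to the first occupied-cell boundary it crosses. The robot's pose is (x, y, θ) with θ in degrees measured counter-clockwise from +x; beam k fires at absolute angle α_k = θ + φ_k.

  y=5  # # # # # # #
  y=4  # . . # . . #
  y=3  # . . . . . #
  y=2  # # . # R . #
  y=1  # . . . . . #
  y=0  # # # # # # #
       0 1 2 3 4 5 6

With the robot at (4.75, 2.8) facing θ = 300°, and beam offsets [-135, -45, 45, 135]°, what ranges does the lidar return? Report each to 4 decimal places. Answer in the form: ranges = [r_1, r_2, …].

ranges = [3.8823, 1.8635, 1.2941, 2.2776]

beam 1: φ=-135°, α=165°
  cosα=-0.9659 sinα=0.2588 | (4,2) | tMaxX 0.7765 tMaxY 0.7727 | tΔX 1.0353 tΔY 3.8637
    t=0.7727 [y] (4,3)
    t=0.7765 [x] (3,3)
    t=1.8117 [x] (2,3)
    t=2.8470 [x] (1,3)
    t=3.8823 [x] (0,3) — stop
  → r_1 = 3.8823
beam 2: φ=-45°, α=255°
  cosα=-0.2588 sinα=-0.9659 | (4,2) | tMaxX 2.8978 tMaxY 0.8282 | tΔX 3.8637 tΔY 1.0353
    t=0.8282 [y] (4,1)
    t=1.8635 [y] (4,0) — stop
  → r_2 = 1.8635
beam 3: φ=45°, α=345°
  cosα=0.9659 sinα=-0.2588 | (4,2) | tMaxX 0.2588 tMaxY 3.0910 | tΔX 1.0353 tΔY 3.8637
    t=0.2588 [x] (5,2)
    t=1.2941 [x] (6,2) — stop
  → r_3 = 1.2941
beam 4: φ=135°, α=75°
  cosα=0.2588 sinα=0.9659 | (4,2) | tMaxX 0.9659 tMaxY 0.2071 | tΔX 3.8637 tΔY 1.0353
    t=0.2071 [y] (4,3)
    t=0.9659 [x] (5,3)
    t=1.2423 [y] (5,4)
    t=2.2776 [y] (5,5) — stop
  → r_4 = 2.2776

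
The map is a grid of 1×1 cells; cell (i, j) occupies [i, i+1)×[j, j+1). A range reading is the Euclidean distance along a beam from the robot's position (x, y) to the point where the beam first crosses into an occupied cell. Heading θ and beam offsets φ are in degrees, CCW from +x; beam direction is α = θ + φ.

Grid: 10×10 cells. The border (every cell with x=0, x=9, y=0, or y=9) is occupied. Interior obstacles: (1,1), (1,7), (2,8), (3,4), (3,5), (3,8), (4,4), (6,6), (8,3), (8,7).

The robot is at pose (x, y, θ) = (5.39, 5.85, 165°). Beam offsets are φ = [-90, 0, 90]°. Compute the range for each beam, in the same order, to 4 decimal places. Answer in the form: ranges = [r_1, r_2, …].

ranges = [3.2611, 4.4433, 1.5068]

beam 1: φ=-90°, α=75°
  d=(0.2588,0.9659)  start (5,5)  tX=2.3569 tY=0.1553  stride 1/|dx|=3.8637 1/|dy|=1.0353
    cross y-line → (5,6), t=0.1553
    cross y-line → (5,7), t=1.1906
    cross y-line → (5,8), t=2.2258
    cross x-line → (6,8), t=2.3569
    cross y-line → (6,9), t=3.2611 (wall)
  → r_1 = 3.2611
beam 2: φ=0°, α=165°
  d=(-0.9659,0.2588)  start (5,5)  tX=0.4038 tY=0.5796  stride 1/|dx|=1.0353 1/|dy|=3.8637
    cross x-line → (4,5), t=0.4038
    cross y-line → (4,6), t=0.5796
    cross x-line → (3,6), t=1.4390
    cross x-line → (2,6), t=2.4743
    cross x-line → (1,6), t=3.5096
    cross y-line → (1,7), t=4.4433 (wall)
  → r_2 = 4.4433
beam 3: φ=90°, α=255°
  d=(-0.2588,-0.9659)  start (5,5)  tX=1.5068 tY=0.8800  stride 1/|dx|=3.8637 1/|dy|=1.0353
    cross y-line → (5,4), t=0.8800
    cross x-line → (4,4), t=1.5068 (wall)
  → r_3 = 1.5068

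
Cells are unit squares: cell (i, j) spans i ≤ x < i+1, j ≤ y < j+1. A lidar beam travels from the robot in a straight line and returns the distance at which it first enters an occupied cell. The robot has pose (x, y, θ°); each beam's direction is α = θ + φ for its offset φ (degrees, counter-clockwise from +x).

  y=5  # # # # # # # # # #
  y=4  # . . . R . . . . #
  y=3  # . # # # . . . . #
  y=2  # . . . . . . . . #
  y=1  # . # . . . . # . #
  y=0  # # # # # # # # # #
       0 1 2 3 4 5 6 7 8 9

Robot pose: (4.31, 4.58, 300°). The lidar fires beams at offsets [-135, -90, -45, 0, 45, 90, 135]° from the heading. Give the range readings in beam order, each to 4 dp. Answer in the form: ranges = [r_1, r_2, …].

ranges = [1.6228, 1.1600, 0.6005, 0.6697, 4.8554, 0.8400, 0.4348]

beam 1: φ=-135°, α=165°
  direction (-0.9659, 0.2588); cell (4,4); t to first gridline: x 0.3209, y 1.6228 (then +1.0353 / +3.8637)
    (3,4) via x @ 0.3209
    (2,4) via x @ 1.3562
    (2,5) via y @ 1.6228  # hit
  → r_1 = 1.6228
beam 2: φ=-90°, α=210°
  direction (-0.8660, -0.5000); cell (4,4); t to first gridline: x 0.3580, y 1.1600 (then +1.1547 / +2.0000)
    (3,4) via x @ 0.3580
    (3,3) via y @ 1.1600  # hit
  → r_2 = 1.1600
beam 3: φ=-45°, α=255°
  direction (-0.2588, -0.9659); cell (4,4); t to first gridline: x 1.1977, y 0.6005 (then +3.8637 / +1.0353)
    (4,3) via y @ 0.6005  # hit
  → r_3 = 0.6005
beam 4: φ=0°, α=300°
  direction (0.5000, -0.8660); cell (4,4); t to first gridline: x 1.3800, y 0.6697 (then +2.0000 / +1.1547)
    (4,3) via y @ 0.6697  # hit
  → r_4 = 0.6697
beam 5: φ=45°, α=345°
  direction (0.9659, -0.2588); cell (4,4); t to first gridline: x 0.7143, y 2.2409 (then +1.0353 / +3.8637)
    (5,4) via x @ 0.7143
    (6,4) via x @ 1.7496
    (6,3) via y @ 2.2409
    (7,3) via x @ 2.7849
    (8,3) via x @ 3.8202
    (9,3) via x @ 4.8554  # hit
  → r_5 = 4.8554
beam 6: φ=90°, α=30°
  direction (0.8660, 0.5000); cell (4,4); t to first gridline: x 0.7967, y 0.8400 (then +1.1547 / +2.0000)
    (5,4) via x @ 0.7967
    (5,5) via y @ 0.8400  # hit
  → r_6 = 0.8400
beam 7: φ=135°, α=75°
  direction (0.2588, 0.9659); cell (4,4); t to first gridline: x 2.6660, y 0.4348 (then +3.8637 / +1.0353)
    (4,5) via y @ 0.4348  # hit
  → r_7 = 0.4348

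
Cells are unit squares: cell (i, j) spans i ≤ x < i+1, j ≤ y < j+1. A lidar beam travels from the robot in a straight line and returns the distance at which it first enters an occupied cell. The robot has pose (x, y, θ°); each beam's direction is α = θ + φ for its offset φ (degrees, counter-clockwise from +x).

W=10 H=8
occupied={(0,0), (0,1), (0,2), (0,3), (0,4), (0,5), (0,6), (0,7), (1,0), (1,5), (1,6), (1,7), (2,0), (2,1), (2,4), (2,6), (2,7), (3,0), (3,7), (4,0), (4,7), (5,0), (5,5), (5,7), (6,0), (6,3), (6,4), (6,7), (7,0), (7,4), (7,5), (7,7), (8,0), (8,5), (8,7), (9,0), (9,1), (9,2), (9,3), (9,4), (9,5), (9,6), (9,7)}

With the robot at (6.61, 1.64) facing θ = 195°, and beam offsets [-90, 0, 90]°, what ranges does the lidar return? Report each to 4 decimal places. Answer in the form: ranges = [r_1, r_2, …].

beam 1: φ=-90°, α=105°
  direction (-0.2588, 0.9659); cell (6,1); t to first gridline: x 2.3569, y 0.3727 (then +3.8637 / +1.0353)
    (6,2) via y @ 0.3727
    (6,3) via y @ 1.4080  # hit
  → r_1 = 1.4080
beam 2: φ=0°, α=195°
  direction (-0.9659, -0.2588); cell (6,1); t to first gridline: x 0.6315, y 2.4728 (then +1.0353 / +3.8637)
    (5,1) via x @ 0.6315
    (4,1) via x @ 1.6668
    (4,0) via y @ 2.4728  # hit
  → r_2 = 2.4728
beam 3: φ=90°, α=285°
  direction (0.2588, -0.9659); cell (6,1); t to first gridline: x 1.5068, y 0.6626 (then +3.8637 / +1.0353)
    (6,0) via y @ 0.6626  # hit
  → r_3 = 0.6626

ranges = [1.4080, 2.4728, 0.6626]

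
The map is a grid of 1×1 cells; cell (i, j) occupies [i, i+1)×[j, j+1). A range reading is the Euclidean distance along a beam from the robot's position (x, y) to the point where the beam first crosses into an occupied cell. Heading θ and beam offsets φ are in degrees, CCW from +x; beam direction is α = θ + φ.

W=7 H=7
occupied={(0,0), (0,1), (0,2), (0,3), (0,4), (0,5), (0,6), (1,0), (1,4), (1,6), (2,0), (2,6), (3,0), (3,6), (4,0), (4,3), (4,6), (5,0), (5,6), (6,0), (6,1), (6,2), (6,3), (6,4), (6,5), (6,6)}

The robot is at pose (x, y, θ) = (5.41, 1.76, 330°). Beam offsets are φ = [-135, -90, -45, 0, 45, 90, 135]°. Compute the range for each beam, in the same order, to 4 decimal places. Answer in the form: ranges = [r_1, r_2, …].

ranges = [2.9364, 0.8776, 0.7868, 0.6813, 0.6108, 1.1800, 1.5841]

beam 1: φ=-135°, α=195°
  cosα=-0.9659 sinα=-0.2588 | (5,1) | tMaxX 0.4245 tMaxY 2.9364 | tΔX 1.0353 tΔY 3.8637
    t=0.4245 [x] (4,1)
    t=1.4597 [x] (3,1)
    t=2.4950 [x] (2,1)
    t=2.9364 [y] (2,0) — stop
  → r_1 = 2.9364
beam 2: φ=-90°, α=240°
  cosα=-0.5000 sinα=-0.8660 | (5,1) | tMaxX 0.8200 tMaxY 0.8776 | tΔX 2.0000 tΔY 1.1547
    t=0.8200 [x] (4,1)
    t=0.8776 [y] (4,0) — stop
  → r_2 = 0.8776
beam 3: φ=-45°, α=285°
  cosα=0.2588 sinα=-0.9659 | (5,1) | tMaxX 2.2796 tMaxY 0.7868 | tΔX 3.8637 tΔY 1.0353
    t=0.7868 [y] (5,0) — stop
  → r_3 = 0.7868
beam 4: φ=0°, α=330°
  cosα=0.8660 sinα=-0.5000 | (5,1) | tMaxX 0.6813 tMaxY 1.5200 | tΔX 1.1547 tΔY 2.0000
    t=0.6813 [x] (6,1) — stop
  → r_4 = 0.6813
beam 5: φ=45°, α=15°
  cosα=0.9659 sinα=0.2588 | (5,1) | tMaxX 0.6108 tMaxY 0.9273 | tΔX 1.0353 tΔY 3.8637
    t=0.6108 [x] (6,1) — stop
  → r_5 = 0.6108
beam 6: φ=90°, α=60°
  cosα=0.5000 sinα=0.8660 | (5,1) | tMaxX 1.1800 tMaxY 0.2771 | tΔX 2.0000 tΔY 1.1547
    t=0.2771 [y] (5,2)
    t=1.1800 [x] (6,2) — stop
  → r_6 = 1.1800
beam 7: φ=135°, α=105°
  cosα=-0.2588 sinα=0.9659 | (5,1) | tMaxX 1.5841 tMaxY 0.2485 | tΔX 3.8637 tΔY 1.0353
    t=0.2485 [y] (5,2)
    t=1.2837 [y] (5,3)
    t=1.5841 [x] (4,3) — stop
  → r_7 = 1.5841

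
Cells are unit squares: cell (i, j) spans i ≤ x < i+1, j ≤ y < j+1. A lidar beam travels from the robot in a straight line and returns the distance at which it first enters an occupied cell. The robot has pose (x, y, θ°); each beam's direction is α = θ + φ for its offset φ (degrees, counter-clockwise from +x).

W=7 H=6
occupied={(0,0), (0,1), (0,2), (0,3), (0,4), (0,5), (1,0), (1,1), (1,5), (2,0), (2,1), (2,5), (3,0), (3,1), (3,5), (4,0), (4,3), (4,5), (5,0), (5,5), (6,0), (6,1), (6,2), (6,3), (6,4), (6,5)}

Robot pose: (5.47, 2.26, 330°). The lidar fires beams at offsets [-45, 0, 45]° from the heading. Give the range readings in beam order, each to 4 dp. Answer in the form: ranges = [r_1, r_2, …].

beam 1: φ=-45°, α=285°
  direction (0.2588, -0.9659); cell (5,2); t to first gridline: x 2.0478, y 0.2692 (then +3.8637 / +1.0353)
    (5,1) via y @ 0.2692
    (5,0) via y @ 1.3044  # hit
  → r_1 = 1.3044
beam 2: φ=0°, α=330°
  direction (0.8660, -0.5000); cell (5,2); t to first gridline: x 0.6120, y 0.5200 (then +1.1547 / +2.0000)
    (5,1) via y @ 0.5200
    (6,1) via x @ 0.6120  # hit
  → r_2 = 0.6120
beam 3: φ=45°, α=15°
  direction (0.9659, 0.2588); cell (5,2); t to first gridline: x 0.5487, y 2.8591 (then +1.0353 / +3.8637)
    (6,2) via x @ 0.5487  # hit
  → r_3 = 0.5487

ranges = [1.3044, 0.6120, 0.5487]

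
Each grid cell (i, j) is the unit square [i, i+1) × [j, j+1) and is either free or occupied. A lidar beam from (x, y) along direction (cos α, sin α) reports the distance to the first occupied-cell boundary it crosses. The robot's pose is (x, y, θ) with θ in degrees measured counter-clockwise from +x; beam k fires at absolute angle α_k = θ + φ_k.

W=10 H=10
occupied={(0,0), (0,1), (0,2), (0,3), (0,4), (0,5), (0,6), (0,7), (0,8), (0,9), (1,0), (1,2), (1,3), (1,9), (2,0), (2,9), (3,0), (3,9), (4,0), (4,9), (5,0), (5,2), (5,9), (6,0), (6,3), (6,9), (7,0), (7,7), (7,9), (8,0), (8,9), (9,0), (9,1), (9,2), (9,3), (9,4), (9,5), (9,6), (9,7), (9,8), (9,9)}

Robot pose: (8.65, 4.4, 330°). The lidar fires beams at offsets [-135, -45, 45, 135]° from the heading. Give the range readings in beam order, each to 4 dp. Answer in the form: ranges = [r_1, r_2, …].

ranges = [1.7082, 1.3523, 0.3623, 2.6917]

beam 1: φ=-135°, α=195°
  d=(-0.9659,-0.2588)  start (8,4)  tX=0.6729 tY=1.5455  stride 1/|dx|=1.0353 1/|dy|=3.8637
    cross x-line → (7,4), t=0.6729
    cross y-line → (7,3), t=1.5455
    cross x-line → (6,3), t=1.7082 (wall)
  → r_1 = 1.7082
beam 2: φ=-45°, α=285°
  d=(0.2588,-0.9659)  start (8,4)  tX=1.3523 tY=0.4141  stride 1/|dx|=3.8637 1/|dy|=1.0353
    cross y-line → (8,3), t=0.4141
    cross x-line → (9,3), t=1.3523 (wall)
  → r_2 = 1.3523
beam 3: φ=45°, α=15°
  d=(0.9659,0.2588)  start (8,4)  tX=0.3623 tY=2.3182  stride 1/|dx|=1.0353 1/|dy|=3.8637
    cross x-line → (9,4), t=0.3623 (wall)
  → r_3 = 0.3623
beam 4: φ=135°, α=105°
  d=(-0.2588,0.9659)  start (8,4)  tX=2.5114 tY=0.6212  stride 1/|dx|=3.8637 1/|dy|=1.0353
    cross y-line → (8,5), t=0.6212
    cross y-line → (8,6), t=1.6564
    cross x-line → (7,6), t=2.5114
    cross y-line → (7,7), t=2.6917 (wall)
  → r_4 = 2.6917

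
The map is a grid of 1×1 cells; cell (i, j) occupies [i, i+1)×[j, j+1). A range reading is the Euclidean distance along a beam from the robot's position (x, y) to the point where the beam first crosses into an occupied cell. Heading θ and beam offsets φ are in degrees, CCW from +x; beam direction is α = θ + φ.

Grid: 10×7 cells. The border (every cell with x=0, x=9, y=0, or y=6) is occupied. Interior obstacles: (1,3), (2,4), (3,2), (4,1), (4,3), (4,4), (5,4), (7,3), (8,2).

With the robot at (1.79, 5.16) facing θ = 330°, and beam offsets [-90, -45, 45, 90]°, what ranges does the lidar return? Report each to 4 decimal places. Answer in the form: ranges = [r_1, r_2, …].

beam 1: φ=-90°, α=240°
  dir = (cos 240°, sin 240°) = (-0.5000, -0.8660); from cell (1,5)
  next x-line at t=1.5800, next y-line at t=0.1848; Δt_x=2.0000, Δt_y=1.1547
    y: enter (1,4) at t=0.1848
    y: enter (1,3) at t=1.3395 ← occupied
  → r_1 = 1.3395
beam 2: φ=-45°, α=285°
  dir = (cos 285°, sin 285°) = (0.2588, -0.9659); from cell (1,5)
  next x-line at t=0.8114, next y-line at t=0.1656; Δt_x=3.8637, Δt_y=1.0353
    y: enter (1,4) at t=0.1656
    x: enter (2,4) at t=0.8114 ← occupied
  → r_2 = 0.8114
beam 3: φ=45°, α=15°
  dir = (cos 15°, sin 15°) = (0.9659, 0.2588); from cell (1,5)
  next x-line at t=0.2174, next y-line at t=3.2455; Δt_x=1.0353, Δt_y=3.8637
    x: enter (2,5) at t=0.2174
    x: enter (3,5) at t=1.2527
    x: enter (4,5) at t=2.2880
    y: enter (4,6) at t=3.2455 ← occupied
  → r_3 = 3.2455
beam 4: φ=90°, α=60°
  dir = (cos 60°, sin 60°) = (0.5000, 0.8660); from cell (1,5)
  next x-line at t=0.4200, next y-line at t=0.9699; Δt_x=2.0000, Δt_y=1.1547
    x: enter (2,5) at t=0.4200
    y: enter (2,6) at t=0.9699 ← occupied
  → r_4 = 0.9699

ranges = [1.3395, 0.8114, 3.2455, 0.9699]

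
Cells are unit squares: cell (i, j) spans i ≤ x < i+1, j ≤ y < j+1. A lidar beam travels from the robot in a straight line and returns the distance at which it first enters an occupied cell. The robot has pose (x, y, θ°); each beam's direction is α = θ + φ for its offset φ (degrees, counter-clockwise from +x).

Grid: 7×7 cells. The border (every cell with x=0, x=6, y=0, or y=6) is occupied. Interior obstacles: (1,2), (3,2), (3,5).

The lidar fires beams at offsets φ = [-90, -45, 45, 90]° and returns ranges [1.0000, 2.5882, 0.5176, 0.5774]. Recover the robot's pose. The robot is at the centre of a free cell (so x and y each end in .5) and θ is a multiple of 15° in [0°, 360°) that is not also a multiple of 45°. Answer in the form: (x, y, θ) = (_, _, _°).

(x, y, θ) = (4.5, 1.5, 210°)

Enumerate (i+0.5, j+0.5, θ) over the 22 free cells and 16 admissible headings. For each, cast all 4 beams and compare to the given ranges.
  (1.5, 4.5, 345°): beam 1 = 1.5529 ≠ 1.0000 ✗
  (1.5, 4.5, 165°): beam 1 = 1.5529 ≠ 1.0000 ✗
  (3.5, 4.5, 15°): beam 1 = 1.5529 ≠ 1.0000 ✗
  (2.5, 4.5, 120°): beam 2 = 1.5529 ≠ 2.5882 ✗
  (1.5, 5.5, 300°): beam 1 = 0.5774 ≠ 1.0000 ✗
  …
  (4.5, 1.5, 210°): r_1=1.0000, r_2=2.5882, r_3=0.5176, r_4=0.5774 — all match ✓
No second candidate reproduces the full scan.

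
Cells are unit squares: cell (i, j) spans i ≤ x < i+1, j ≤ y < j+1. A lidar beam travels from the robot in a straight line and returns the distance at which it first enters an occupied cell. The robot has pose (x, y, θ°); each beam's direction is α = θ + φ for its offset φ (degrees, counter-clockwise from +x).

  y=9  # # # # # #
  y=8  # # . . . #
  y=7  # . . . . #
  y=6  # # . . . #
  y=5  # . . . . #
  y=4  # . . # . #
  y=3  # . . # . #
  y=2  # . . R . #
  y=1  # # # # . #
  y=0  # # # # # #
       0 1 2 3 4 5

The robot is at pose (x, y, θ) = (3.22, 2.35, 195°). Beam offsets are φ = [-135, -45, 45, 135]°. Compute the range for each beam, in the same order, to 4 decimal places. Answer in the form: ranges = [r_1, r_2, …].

ranges = [0.7506, 2.5634, 0.4041, 0.7000]

beam 1: φ=-135°, α=60°
  dir = (cos 60°, sin 60°) = (0.5000, 0.8660); from cell (3,2)
  next x-line at t=1.5600, next y-line at t=0.7506; Δt_x=2.0000, Δt_y=1.1547
    y: enter (3,3) at t=0.7506 ← occupied
  → r_1 = 0.7506
beam 2: φ=-45°, α=150°
  dir = (cos 150°, sin 150°) = (-0.8660, 0.5000); from cell (3,2)
  next x-line at t=0.2540, next y-line at t=1.3000; Δt_x=1.1547, Δt_y=2.0000
    x: enter (2,2) at t=0.2540
    y: enter (2,3) at t=1.3000
    x: enter (1,3) at t=1.4087
    x: enter (0,3) at t=2.5634 ← occupied
  → r_2 = 2.5634
beam 3: φ=45°, α=240°
  dir = (cos 240°, sin 240°) = (-0.5000, -0.8660); from cell (3,2)
  next x-line at t=0.4400, next y-line at t=0.4041; Δt_x=2.0000, Δt_y=1.1547
    y: enter (3,1) at t=0.4041 ← occupied
  → r_3 = 0.4041
beam 4: φ=135°, α=330°
  dir = (cos 330°, sin 330°) = (0.8660, -0.5000); from cell (3,2)
  next x-line at t=0.9007, next y-line at t=0.7000; Δt_x=1.1547, Δt_y=2.0000
    y: enter (3,1) at t=0.7000 ← occupied
  → r_4 = 0.7000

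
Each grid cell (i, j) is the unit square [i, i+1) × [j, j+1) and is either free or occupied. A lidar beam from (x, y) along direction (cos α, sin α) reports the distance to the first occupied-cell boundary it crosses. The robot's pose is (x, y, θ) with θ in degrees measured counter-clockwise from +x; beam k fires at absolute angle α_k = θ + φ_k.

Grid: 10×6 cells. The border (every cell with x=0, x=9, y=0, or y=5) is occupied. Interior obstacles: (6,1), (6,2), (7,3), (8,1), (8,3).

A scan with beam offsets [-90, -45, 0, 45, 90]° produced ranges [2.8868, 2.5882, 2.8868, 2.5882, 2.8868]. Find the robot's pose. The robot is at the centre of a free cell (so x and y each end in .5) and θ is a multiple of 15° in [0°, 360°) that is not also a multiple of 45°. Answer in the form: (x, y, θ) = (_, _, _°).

(x, y, θ) = (3.5, 3.5, 240°)

Enumerate (i+0.5, j+0.5, θ) over the 27 free cells and 16 admissible headings. For each, cast all 5 beams and compare to the given ranges.
  (6.5, 3.5, 255°): beam 1 = 5.6940 ≠ 2.8868 ✗
  (1.5, 4.5, 210°): beam 1 = 0.5774 ≠ 2.8868 ✗
  (8.5, 2.5, 150°): beam 1 = 0.5774 ≠ 2.8868 ✗
  (7.5, 1.5, 285°): beam 1 = 0.5176 ≠ 2.8868 ✗
  …
  (3.5, 3.5, 240°): r_1=2.8868, r_2=2.5882, r_3=2.8868, r_4=2.5882, r_5=2.8868 — all match ✓
Only this pose fits every beam.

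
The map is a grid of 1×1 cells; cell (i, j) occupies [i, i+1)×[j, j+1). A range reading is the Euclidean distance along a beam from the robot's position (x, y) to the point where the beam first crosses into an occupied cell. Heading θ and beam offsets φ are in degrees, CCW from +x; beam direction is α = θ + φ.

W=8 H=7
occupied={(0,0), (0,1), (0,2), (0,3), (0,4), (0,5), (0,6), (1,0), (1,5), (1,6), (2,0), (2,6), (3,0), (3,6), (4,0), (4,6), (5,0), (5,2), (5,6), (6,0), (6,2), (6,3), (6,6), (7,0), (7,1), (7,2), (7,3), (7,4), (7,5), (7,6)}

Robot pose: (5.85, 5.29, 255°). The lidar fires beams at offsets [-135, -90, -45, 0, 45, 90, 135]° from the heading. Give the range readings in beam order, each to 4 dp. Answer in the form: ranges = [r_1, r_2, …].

ranges = [0.8198, 2.7432, 5.6003, 2.3708, 1.4896, 1.1906, 1.3279]

beam 1: φ=-135°, α=120°
  d=(-0.5000,0.8660)  start (5,5)  tX=1.7000 tY=0.8198  stride 1/|dx|=2.0000 1/|dy|=1.1547
    cross y-line → (5,6), t=0.8198 (wall)
  → r_1 = 0.8198
beam 2: φ=-90°, α=165°
  d=(-0.9659,0.2588)  start (5,5)  tX=0.8800 tY=2.7432  stride 1/|dx|=1.0353 1/|dy|=3.8637
    cross x-line → (4,5), t=0.8800
    cross x-line → (3,5), t=1.9153
    cross y-line → (3,6), t=2.7432 (wall)
  → r_2 = 2.7432
beam 3: φ=-45°, α=210°
  d=(-0.8660,-0.5000)  start (5,5)  tX=0.9815 tY=0.5800  stride 1/|dx|=1.1547 1/|dy|=2.0000
    cross y-line → (5,4), t=0.5800
    cross x-line → (4,4), t=0.9815
    cross x-line → (3,4), t=2.1362
    cross y-line → (3,3), t=2.5800
    cross x-line → (2,3), t=3.2909
    cross x-line → (1,3), t=4.4456
    cross y-line → (1,2), t=4.5800
    cross x-line → (0,2), t=5.6003 (wall)
  → r_3 = 5.6003
beam 4: φ=0°, α=255°
  d=(-0.2588,-0.9659)  start (5,5)  tX=3.2841 tY=0.3002  stride 1/|dx|=3.8637 1/|dy|=1.0353
    cross y-line → (5,4), t=0.3002
    cross y-line → (5,3), t=1.3355
    cross y-line → (5,2), t=2.3708 (wall)
  → r_4 = 2.3708
beam 5: φ=45°, α=300°
  d=(0.5000,-0.8660)  start (5,5)  tX=0.3000 tY=0.3349  stride 1/|dx|=2.0000 1/|dy|=1.1547
    cross x-line → (6,5), t=0.3000
    cross y-line → (6,4), t=0.3349
    cross y-line → (6,3), t=1.4896 (wall)
  → r_5 = 1.4896
beam 6: φ=90°, α=345°
  d=(0.9659,-0.2588)  start (5,5)  tX=0.1553 tY=1.1205  stride 1/|dx|=1.0353 1/|dy|=3.8637
    cross x-line → (6,5), t=0.1553
    cross y-line → (6,4), t=1.1205
    cross x-line → (7,4), t=1.1906 (wall)
  → r_6 = 1.1906
beam 7: φ=135°, α=30°
  d=(0.8660,0.5000)  start (5,5)  tX=0.1732 tY=1.4200  stride 1/|dx|=1.1547 1/|dy|=2.0000
    cross x-line → (6,5), t=0.1732
    cross x-line → (7,5), t=1.3279 (wall)
  → r_7 = 1.3279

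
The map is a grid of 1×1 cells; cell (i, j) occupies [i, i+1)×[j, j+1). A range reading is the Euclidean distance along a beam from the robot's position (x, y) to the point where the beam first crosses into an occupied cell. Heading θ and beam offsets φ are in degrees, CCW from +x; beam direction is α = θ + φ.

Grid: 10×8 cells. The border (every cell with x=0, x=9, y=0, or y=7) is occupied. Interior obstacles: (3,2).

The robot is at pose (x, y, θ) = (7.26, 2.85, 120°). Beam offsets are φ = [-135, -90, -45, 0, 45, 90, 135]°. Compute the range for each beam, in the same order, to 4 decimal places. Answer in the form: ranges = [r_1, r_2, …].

ranges = [1.8014, 2.0092, 4.2964, 4.7920, 6.4808, 3.7000, 1.9153]

beam 1: φ=-135°, α=345°
  d=(0.9659,-0.2588)  start (7,2)  tX=0.7661 tY=3.2841  stride 1/|dx|=1.0353 1/|dy|=3.8637
    cross x-line → (8,2), t=0.7661
    cross x-line → (9,2), t=1.8014 (wall)
  → r_1 = 1.8014
beam 2: φ=-90°, α=30°
  d=(0.8660,0.5000)  start (7,2)  tX=0.8545 tY=0.3000  stride 1/|dx|=1.1547 1/|dy|=2.0000
    cross y-line → (7,3), t=0.3000
    cross x-line → (8,3), t=0.8545
    cross x-line → (9,3), t=2.0092 (wall)
  → r_2 = 2.0092
beam 3: φ=-45°, α=75°
  d=(0.2588,0.9659)  start (7,2)  tX=2.8591 tY=0.1553  stride 1/|dx|=3.8637 1/|dy|=1.0353
    cross y-line → (7,3), t=0.1553
    cross y-line → (7,4), t=1.1906
    cross y-line → (7,5), t=2.2258
    cross x-line → (8,5), t=2.8591
    cross y-line → (8,6), t=3.2611
    cross y-line → (8,7), t=4.2964 (wall)
  → r_3 = 4.2964
beam 4: φ=0°, α=120°
  d=(-0.5000,0.8660)  start (7,2)  tX=0.5200 tY=0.1732  stride 1/|dx|=2.0000 1/|dy|=1.1547
    cross y-line → (7,3), t=0.1732
    cross x-line → (6,3), t=0.5200
    cross y-line → (6,4), t=1.3279
    cross y-line → (6,5), t=2.4826
    cross x-line → (5,5), t=2.5200
    cross y-line → (5,6), t=3.6373
    cross x-line → (4,6), t=4.5200
    cross y-line → (4,7), t=4.7920 (wall)
  → r_4 = 4.7920
beam 5: φ=45°, α=165°
  d=(-0.9659,0.2588)  start (7,2)  tX=0.2692 tY=0.5796  stride 1/|dx|=1.0353 1/|dy|=3.8637
    cross x-line → (6,2), t=0.2692
    cross y-line → (6,3), t=0.5796
    cross x-line → (5,3), t=1.3044
    cross x-line → (4,3), t=2.3397
    cross x-line → (3,3), t=3.3750
    cross x-line → (2,3), t=4.4103
    cross y-line → (2,4), t=4.4433
    cross x-line → (1,4), t=5.4456
    cross x-line → (0,4), t=6.4808 (wall)
  → r_5 = 6.4808
beam 6: φ=90°, α=210°
  d=(-0.8660,-0.5000)  start (7,2)  tX=0.3002 tY=1.7000  stride 1/|dx|=1.1547 1/|dy|=2.0000
    cross x-line → (6,2), t=0.3002
    cross x-line → (5,2), t=1.4549
    cross y-line → (5,1), t=1.7000
    cross x-line → (4,1), t=2.6096
    cross y-line → (4,0), t=3.7000 (wall)
  → r_6 = 3.7000
beam 7: φ=135°, α=255°
  d=(-0.2588,-0.9659)  start (7,2)  tX=1.0046 tY=0.8800  stride 1/|dx|=3.8637 1/|dy|=1.0353
    cross y-line → (7,1), t=0.8800
    cross x-line → (6,1), t=1.0046
    cross y-line → (6,0), t=1.9153 (wall)
  → r_7 = 1.9153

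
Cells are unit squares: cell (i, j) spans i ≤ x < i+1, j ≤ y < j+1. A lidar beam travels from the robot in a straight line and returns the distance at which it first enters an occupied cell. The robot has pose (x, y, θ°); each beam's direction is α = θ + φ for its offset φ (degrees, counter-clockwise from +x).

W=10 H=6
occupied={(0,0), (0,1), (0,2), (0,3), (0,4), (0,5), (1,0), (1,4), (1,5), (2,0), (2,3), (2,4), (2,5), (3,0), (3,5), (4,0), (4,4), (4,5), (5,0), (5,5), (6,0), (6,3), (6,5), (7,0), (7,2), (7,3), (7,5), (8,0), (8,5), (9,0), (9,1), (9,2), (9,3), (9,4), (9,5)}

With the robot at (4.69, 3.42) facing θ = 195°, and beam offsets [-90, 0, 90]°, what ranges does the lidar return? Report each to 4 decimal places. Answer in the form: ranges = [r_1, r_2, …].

beam 1: φ=-90°, α=105°
  d=(-0.2588,0.9659)  start (4,3)  tX=2.6660 tY=0.6005  stride 1/|dx|=3.8637 1/|dy|=1.0353
    cross y-line → (4,4), t=0.6005 (wall)
  → r_1 = 0.6005
beam 2: φ=0°, α=195°
  d=(-0.9659,-0.2588)  start (4,3)  tX=0.7143 tY=1.6228  stride 1/|dx|=1.0353 1/|dy|=3.8637
    cross x-line → (3,3), t=0.7143
    cross y-line → (3,2), t=1.6228
    cross x-line → (2,2), t=1.7496
    cross x-line → (1,2), t=2.7849
    cross x-line → (0,2), t=3.8202 (wall)
  → r_2 = 3.8202
beam 3: φ=90°, α=285°
  d=(0.2588,-0.9659)  start (4,3)  tX=1.1977 tY=0.4348  stride 1/|dx|=3.8637 1/|dy|=1.0353
    cross y-line → (4,2), t=0.4348
    cross x-line → (5,2), t=1.1977
    cross y-line → (5,1), t=1.4701
    cross y-line → (5,0), t=2.5054 (wall)
  → r_3 = 2.5054

ranges = [0.6005, 3.8202, 2.5054]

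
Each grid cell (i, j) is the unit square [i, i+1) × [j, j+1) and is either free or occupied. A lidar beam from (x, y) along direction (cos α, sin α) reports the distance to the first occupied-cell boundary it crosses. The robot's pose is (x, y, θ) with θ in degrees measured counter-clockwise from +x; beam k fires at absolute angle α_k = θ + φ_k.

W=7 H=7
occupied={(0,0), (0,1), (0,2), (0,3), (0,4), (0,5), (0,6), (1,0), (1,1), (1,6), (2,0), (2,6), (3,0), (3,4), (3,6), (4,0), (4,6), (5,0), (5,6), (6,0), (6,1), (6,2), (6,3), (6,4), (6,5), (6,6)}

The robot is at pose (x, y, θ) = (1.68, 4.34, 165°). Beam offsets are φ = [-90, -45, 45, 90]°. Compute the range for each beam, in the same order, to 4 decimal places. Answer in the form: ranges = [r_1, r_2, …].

beam 1: φ=-90°, α=75°
  direction (0.2588, 0.9659); cell (1,4); t to first gridline: x 1.2364, y 0.6833 (then +3.8637 / +1.0353)
    (1,5) via y @ 0.6833
    (2,5) via x @ 1.2364
    (2,6) via y @ 1.7186  # hit
  → r_1 = 1.7186
beam 2: φ=-45°, α=120°
  direction (-0.5000, 0.8660); cell (1,4); t to first gridline: x 1.3600, y 0.7621 (then +2.0000 / +1.1547)
    (1,5) via y @ 0.7621
    (0,5) via x @ 1.3600  # hit
  → r_2 = 1.3600
beam 3: φ=45°, α=210°
  direction (-0.8660, -0.5000); cell (1,4); t to first gridline: x 0.7852, y 0.6800 (then +1.1547 / +2.0000)
    (1,3) via y @ 0.6800
    (0,3) via x @ 0.7852  # hit
  → r_3 = 0.7852
beam 4: φ=90°, α=255°
  direction (-0.2588, -0.9659); cell (1,4); t to first gridline: x 2.6273, y 0.3520 (then +3.8637 / +1.0353)
    (1,3) via y @ 0.3520
    (1,2) via y @ 1.3873
    (1,1) via y @ 2.4225  # hit
  → r_4 = 2.4225

ranges = [1.7186, 1.3600, 0.7852, 2.4225]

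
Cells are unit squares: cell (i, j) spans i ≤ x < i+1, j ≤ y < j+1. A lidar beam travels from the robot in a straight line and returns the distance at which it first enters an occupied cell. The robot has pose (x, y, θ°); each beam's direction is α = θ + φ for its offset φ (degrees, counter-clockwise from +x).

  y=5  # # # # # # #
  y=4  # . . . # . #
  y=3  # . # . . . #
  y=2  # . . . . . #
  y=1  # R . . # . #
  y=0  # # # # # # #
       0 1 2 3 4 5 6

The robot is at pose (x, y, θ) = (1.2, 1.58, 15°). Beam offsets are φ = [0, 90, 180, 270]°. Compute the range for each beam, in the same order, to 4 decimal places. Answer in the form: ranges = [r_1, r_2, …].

beam 1: φ=0°, α=15°
  cosα=0.9659 sinα=0.2588 | (1,1) | tMaxX 0.8282 tMaxY 1.6228 | tΔX 1.0353 tΔY 3.8637
    t=0.8282 [x] (2,1)
    t=1.6228 [y] (2,2)
    t=1.8635 [x] (3,2)
    t=2.8988 [x] (4,2)
    t=3.9340 [x] (5,2)
    t=4.9693 [x] (6,2) — stop
  → r_1 = 4.9693
beam 2: φ=90°, α=105°
  cosα=-0.2588 sinα=0.9659 | (1,1) | tMaxX 0.7727 tMaxY 0.4348 | tΔX 3.8637 tΔY 1.0353
    t=0.4348 [y] (1,2)
    t=0.7727 [x] (0,2) — stop
  → r_2 = 0.7727
beam 3: φ=180°, α=195°
  cosα=-0.9659 sinα=-0.2588 | (1,1) | tMaxX 0.2071 tMaxY 2.2409 | tΔX 1.0353 tΔY 3.8637
    t=0.2071 [x] (0,1) — stop
  → r_3 = 0.2071
beam 4: φ=270°, α=285°
  cosα=0.2588 sinα=-0.9659 | (1,1) | tMaxX 3.0910 tMaxY 0.6005 | tΔX 3.8637 tΔY 1.0353
    t=0.6005 [y] (1,0) — stop
  → r_4 = 0.6005

ranges = [4.9693, 0.7727, 0.2071, 0.6005]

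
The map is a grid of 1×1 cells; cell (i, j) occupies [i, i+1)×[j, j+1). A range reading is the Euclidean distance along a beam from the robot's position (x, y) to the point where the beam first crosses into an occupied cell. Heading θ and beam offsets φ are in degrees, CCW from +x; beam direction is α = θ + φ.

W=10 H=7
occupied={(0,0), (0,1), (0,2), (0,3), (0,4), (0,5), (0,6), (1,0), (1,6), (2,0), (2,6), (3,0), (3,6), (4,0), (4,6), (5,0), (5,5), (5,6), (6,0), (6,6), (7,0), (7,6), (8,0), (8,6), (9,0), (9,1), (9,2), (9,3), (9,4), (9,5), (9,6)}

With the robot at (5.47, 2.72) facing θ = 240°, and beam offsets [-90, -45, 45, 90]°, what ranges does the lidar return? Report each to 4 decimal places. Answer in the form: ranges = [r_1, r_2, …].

beam 1: φ=-90°, α=150°
  direction (-0.8660, 0.5000); cell (5,2); t to first gridline: x 0.5427, y 0.5600 (then +1.1547 / +2.0000)
    (4,2) via x @ 0.5427
    (4,3) via y @ 0.5600
    (3,3) via x @ 1.6974
    (3,4) via y @ 2.5600
    (2,4) via x @ 2.8521
    (1,4) via x @ 4.0068
    (1,5) via y @ 4.5600
    (0,5) via x @ 5.1615  # hit
  → r_1 = 5.1615
beam 2: φ=-45°, α=195°
  direction (-0.9659, -0.2588); cell (5,2); t to first gridline: x 0.4866, y 2.7819 (then +1.0353 / +3.8637)
    (4,2) via x @ 0.4866
    (3,2) via x @ 1.5219
    (2,2) via x @ 2.5571
    (2,1) via y @ 2.7819
    (1,1) via x @ 3.5924
    (0,1) via x @ 4.6277  # hit
  → r_2 = 4.6277
beam 3: φ=45°, α=285°
  direction (0.2588, -0.9659); cell (5,2); t to first gridline: x 2.0478, y 0.7454 (then +3.8637 / +1.0353)
    (5,1) via y @ 0.7454
    (5,0) via y @ 1.7807  # hit
  → r_3 = 1.7807
beam 4: φ=90°, α=330°
  direction (0.8660, -0.5000); cell (5,2); t to first gridline: x 0.6120, y 1.4400 (then +1.1547 / +2.0000)
    (6,2) via x @ 0.6120
    (6,1) via y @ 1.4400
    (7,1) via x @ 1.7667
    (8,1) via x @ 2.9214
    (8,0) via y @ 3.4400  # hit
  → r_4 = 3.4400

ranges = [5.1615, 4.6277, 1.7807, 3.4400]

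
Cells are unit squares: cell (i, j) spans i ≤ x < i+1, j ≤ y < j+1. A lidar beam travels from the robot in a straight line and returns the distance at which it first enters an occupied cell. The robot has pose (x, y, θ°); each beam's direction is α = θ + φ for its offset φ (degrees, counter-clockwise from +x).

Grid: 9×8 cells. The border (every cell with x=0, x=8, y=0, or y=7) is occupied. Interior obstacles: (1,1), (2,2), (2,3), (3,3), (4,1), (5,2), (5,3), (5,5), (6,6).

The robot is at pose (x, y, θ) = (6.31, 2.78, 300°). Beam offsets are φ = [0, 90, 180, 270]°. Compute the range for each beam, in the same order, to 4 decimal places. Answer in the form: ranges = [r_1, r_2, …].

ranges = [2.0554, 1.9514, 0.6200, 0.3580]

beam 1: φ=0°, α=300°
  dir = (cos 300°, sin 300°) = (0.5000, -0.8660); from cell (6,2)
  next x-line at t=1.3800, next y-line at t=0.9007; Δt_x=2.0000, Δt_y=1.1547
    y: enter (6,1) at t=0.9007
    x: enter (7,1) at t=1.3800
    y: enter (7,0) at t=2.0554 ← occupied
  → r_1 = 2.0554
beam 2: φ=90°, α=30°
  dir = (cos 30°, sin 30°) = (0.8660, 0.5000); from cell (6,2)
  next x-line at t=0.7967, next y-line at t=0.4400; Δt_x=1.1547, Δt_y=2.0000
    y: enter (6,3) at t=0.4400
    x: enter (7,3) at t=0.7967
    x: enter (8,3) at t=1.9514 ← occupied
  → r_2 = 1.9514
beam 3: φ=180°, α=120°
  dir = (cos 120°, sin 120°) = (-0.5000, 0.8660); from cell (6,2)
  next x-line at t=0.6200, next y-line at t=0.2540; Δt_x=2.0000, Δt_y=1.1547
    y: enter (6,3) at t=0.2540
    x: enter (5,3) at t=0.6200 ← occupied
  → r_3 = 0.6200
beam 4: φ=270°, α=210°
  dir = (cos 210°, sin 210°) = (-0.8660, -0.5000); from cell (6,2)
  next x-line at t=0.3580, next y-line at t=1.5600; Δt_x=1.1547, Δt_y=2.0000
    x: enter (5,2) at t=0.3580 ← occupied
  → r_4 = 0.3580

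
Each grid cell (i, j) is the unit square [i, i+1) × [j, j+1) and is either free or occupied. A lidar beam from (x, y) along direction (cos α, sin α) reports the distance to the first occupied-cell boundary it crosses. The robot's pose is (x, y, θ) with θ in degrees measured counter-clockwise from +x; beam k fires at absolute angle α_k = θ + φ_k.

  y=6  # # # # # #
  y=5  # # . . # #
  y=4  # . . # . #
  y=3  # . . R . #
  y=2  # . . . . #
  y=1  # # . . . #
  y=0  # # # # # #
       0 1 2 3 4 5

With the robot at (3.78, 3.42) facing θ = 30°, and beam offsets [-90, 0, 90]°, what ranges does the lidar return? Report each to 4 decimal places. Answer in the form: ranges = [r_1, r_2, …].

beam 1: φ=-90°, α=300°
  cosα=0.5000 sinα=-0.8660 | (3,3) | tMaxX 0.4400 tMaxY 0.4850 | tΔX 2.0000 tΔY 1.1547
    t=0.4400 [x] (4,3)
    t=0.4850 [y] (4,2)
    t=1.6397 [y] (4,1)
    t=2.4400 [x] (5,1) — stop
  → r_1 = 2.4400
beam 2: φ=0°, α=30°
  cosα=0.8660 sinα=0.5000 | (3,3) | tMaxX 0.2540 tMaxY 1.1600 | tΔX 1.1547 tΔY 2.0000
    t=0.2540 [x] (4,3)
    t=1.1600 [y] (4,4)
    t=1.4087 [x] (5,4) — stop
  → r_2 = 1.4087
beam 3: φ=90°, α=120°
  cosα=-0.5000 sinα=0.8660 | (3,3) | tMaxX 1.5600 tMaxY 0.6697 | tΔX 2.0000 tΔY 1.1547
    t=0.6697 [y] (3,4) — stop
  → r_3 = 0.6697

ranges = [2.4400, 1.4087, 0.6697]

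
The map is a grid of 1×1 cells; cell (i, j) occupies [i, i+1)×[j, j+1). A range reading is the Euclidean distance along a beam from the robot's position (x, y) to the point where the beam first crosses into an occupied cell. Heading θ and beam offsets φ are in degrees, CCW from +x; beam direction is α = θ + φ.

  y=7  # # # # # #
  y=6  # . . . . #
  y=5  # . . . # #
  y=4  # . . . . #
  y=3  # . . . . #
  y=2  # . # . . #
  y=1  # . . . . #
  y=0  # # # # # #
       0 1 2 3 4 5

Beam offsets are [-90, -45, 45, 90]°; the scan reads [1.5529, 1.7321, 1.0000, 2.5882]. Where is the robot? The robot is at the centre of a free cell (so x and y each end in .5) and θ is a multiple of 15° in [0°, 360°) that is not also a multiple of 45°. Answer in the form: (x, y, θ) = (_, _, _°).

(x, y, θ) = (3.5, 1.5, 75°)

The pose lattice has 22·16 = 352 candidates. Test each by forward raycasting.
  (3.5, 4.5, 15°): beam 1 = 3.6235 ≠ 1.5529 ✗
  (1.5, 6.5, 150°): beam 1 = 0.5774 ≠ 1.5529 ✗
  (1.5, 1.5, 165°): beam 1 = 5.6940 ≠ 1.5529 ✗
  (1.5, 4.5, 105°): beam 1 = 2.5882 ≠ 1.5529 ✗
  (3.5, 3.5, 210°): beam 1 = 4.0415 ≠ 1.5529 ✗
  …
  (3.5, 1.5, 75°): r_1=1.5529, r_2=1.7321, r_3=1.0000, r_4=2.5882 — all match ✓
Only this pose fits every beam.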